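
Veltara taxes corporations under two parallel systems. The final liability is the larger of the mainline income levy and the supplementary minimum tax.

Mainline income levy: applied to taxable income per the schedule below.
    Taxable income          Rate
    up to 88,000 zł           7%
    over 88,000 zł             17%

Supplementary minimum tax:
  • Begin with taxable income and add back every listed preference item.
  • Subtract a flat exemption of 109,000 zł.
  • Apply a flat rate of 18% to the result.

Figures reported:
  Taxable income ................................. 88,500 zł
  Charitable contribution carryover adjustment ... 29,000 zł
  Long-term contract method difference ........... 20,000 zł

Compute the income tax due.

6,245 zł

Mainline income levy:
  88,000 zł × 7% = 6,160 zł
  500 zł × 17% = 85 zł
  → 6,245 zł

Supplementary minimum tax:
  Adjusted income: 88,500 zł + 29,000 zł + 20,000 zł = 137,500 zł
  Less exemption 109,000 zł → base 28,500 zł
  28,500 zł × 18% = 5,130 zł

6,245 zł > 5,130 zł, so the mainline income levy governs.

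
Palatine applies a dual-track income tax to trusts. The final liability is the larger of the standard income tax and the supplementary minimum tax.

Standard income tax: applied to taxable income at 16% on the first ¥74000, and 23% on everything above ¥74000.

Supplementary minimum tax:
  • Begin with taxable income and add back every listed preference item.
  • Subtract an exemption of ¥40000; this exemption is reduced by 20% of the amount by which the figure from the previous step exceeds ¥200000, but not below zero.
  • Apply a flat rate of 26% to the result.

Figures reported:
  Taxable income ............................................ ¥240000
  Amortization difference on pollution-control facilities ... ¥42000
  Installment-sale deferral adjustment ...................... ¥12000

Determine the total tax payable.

¥70928

Standard income tax:
  ¥74000 × 16% = ¥11840
  ¥166000 × 23% = ¥38180
  → ¥50020

Supplementary minimum tax:
  Adjusted income: ¥240000 + ¥42000 + ¥12000 = ¥294000
  Exemption: ¥40000 − 20% × (¥294000 − ¥200000) = ¥40000 − ¥18800 = ¥21200
  Base: ¥294000 − ¥21200 = ¥272800
  ¥272800 × 26% = ¥70928

¥70928 > ¥50020, so the supplementary minimum tax is the binding amount.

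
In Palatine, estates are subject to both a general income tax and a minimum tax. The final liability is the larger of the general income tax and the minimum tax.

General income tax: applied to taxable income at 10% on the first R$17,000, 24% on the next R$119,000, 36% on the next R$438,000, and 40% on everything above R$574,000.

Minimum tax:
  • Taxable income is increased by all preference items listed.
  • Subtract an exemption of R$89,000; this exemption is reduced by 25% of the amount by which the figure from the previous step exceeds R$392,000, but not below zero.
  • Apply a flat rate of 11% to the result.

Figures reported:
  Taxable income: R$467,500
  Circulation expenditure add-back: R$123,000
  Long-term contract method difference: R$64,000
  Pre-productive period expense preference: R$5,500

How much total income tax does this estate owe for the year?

Minimum tax:
  Adjusted income: R$467,500 + R$123,000 + R$64,000 + R$5,500 = R$660,000
  Exemption: R$89,000 − 25% × (R$660,000 − R$392,000) = R$89,000 − R$67,000 = R$22,000
  Base: R$660,000 − R$22,000 = R$638,000
  R$638,000 × 11% = R$70,180

General income tax:
  R$17,000 × 10% = R$1,700
  R$119,000 × 24% = R$28,560
  R$331,500 × 36% = R$119,340
  → R$149,600

R$149,600 > R$70,180, so the general income tax governs.

R$149,600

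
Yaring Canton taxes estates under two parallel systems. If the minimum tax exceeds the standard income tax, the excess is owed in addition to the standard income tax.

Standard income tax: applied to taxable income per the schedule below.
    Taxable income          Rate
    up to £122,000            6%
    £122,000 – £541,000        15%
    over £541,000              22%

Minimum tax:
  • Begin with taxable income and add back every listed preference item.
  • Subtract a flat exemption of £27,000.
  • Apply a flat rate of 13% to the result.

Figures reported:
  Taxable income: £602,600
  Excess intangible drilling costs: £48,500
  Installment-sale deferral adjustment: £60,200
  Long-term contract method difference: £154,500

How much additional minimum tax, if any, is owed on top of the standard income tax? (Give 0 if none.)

£25,322

Standard income tax:
  £122,000 × 6% = £7,320
  £419,000 × 15% = £62,850
  £61,600 × 22% = £13,552
  → £83,722

Minimum tax:
  Adjusted income: £602,600 + £48,500 + £60,200 + £154,500 = £865,800
  Less exemption £27,000 → base £838,800
  £838,800 × 13% = £109,044

Excess of minimum tax over standard income tax: £109,044 − £83,722 = £25,322.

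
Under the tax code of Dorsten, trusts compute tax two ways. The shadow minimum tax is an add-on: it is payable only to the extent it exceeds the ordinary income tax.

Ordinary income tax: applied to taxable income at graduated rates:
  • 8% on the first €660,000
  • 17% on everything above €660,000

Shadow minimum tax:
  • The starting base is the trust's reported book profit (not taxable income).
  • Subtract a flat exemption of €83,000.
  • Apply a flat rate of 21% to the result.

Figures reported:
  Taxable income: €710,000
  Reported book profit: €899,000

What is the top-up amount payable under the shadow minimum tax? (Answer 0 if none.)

Shadow minimum tax:
  Base (reported book profit): €899,000
  Less exemption €83,000 → base €816,000
  €816,000 × 21% = €171,360

Ordinary income tax:
  €660,000 × 8% = €52,800
  €50,000 × 17% = €8,500
  → €61,300

Excess of shadow minimum tax over ordinary income tax: €171,360 − €61,300 = €110,060.

€110,060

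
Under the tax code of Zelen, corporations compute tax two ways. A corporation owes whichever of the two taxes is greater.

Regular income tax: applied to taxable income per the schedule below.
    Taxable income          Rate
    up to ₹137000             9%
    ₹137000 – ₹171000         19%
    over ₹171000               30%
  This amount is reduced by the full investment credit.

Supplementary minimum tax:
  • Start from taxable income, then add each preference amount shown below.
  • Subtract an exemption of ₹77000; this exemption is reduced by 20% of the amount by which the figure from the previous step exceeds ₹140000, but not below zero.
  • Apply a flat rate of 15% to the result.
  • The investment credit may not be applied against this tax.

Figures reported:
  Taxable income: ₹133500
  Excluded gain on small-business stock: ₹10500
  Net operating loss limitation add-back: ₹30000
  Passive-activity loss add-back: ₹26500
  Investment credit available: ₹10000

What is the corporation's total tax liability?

₹20340

Supplementary minimum tax:
  Adjusted income: ₹133500 + ₹10500 + ₹30000 + ₹26500 = ₹200500
  Exemption: ₹77000 − 20% × (₹200500 − ₹140000) = ₹77000 − ₹12100 = ₹64900
  Base: ₹200500 − ₹64900 = ₹135600
  ₹135600 × 15% = ₹20340

Regular income tax:
  ₹133500 × 9% = ₹12015
  Less investment credit ₹10000 → ₹2015

₹20340 > ₹2015, so the supplementary minimum tax is the binding amount.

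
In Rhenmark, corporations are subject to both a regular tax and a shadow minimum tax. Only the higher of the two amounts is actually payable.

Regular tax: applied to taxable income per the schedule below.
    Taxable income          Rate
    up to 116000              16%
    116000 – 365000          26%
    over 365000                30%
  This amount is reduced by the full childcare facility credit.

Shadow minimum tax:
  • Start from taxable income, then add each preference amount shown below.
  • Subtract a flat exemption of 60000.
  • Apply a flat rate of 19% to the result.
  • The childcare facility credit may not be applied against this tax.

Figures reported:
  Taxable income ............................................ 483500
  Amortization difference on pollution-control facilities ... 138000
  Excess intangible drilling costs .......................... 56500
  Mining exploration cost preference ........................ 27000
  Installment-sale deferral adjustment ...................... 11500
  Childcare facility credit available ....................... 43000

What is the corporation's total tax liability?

124735

Shadow minimum tax:
  Adjusted income: 483500 + 138000 + 56500 + 27000 + 11500 = 716500
  Less exemption 60000 → base 656500
  656500 × 19% = 124735

Regular tax:
  116000 × 16% = 18560
  249000 × 26% = 64740
  118500 × 30% = 35550
  → 118850
  Less childcare facility credit 43000 → 75850

124735 > 75850, so the shadow minimum tax is the binding amount.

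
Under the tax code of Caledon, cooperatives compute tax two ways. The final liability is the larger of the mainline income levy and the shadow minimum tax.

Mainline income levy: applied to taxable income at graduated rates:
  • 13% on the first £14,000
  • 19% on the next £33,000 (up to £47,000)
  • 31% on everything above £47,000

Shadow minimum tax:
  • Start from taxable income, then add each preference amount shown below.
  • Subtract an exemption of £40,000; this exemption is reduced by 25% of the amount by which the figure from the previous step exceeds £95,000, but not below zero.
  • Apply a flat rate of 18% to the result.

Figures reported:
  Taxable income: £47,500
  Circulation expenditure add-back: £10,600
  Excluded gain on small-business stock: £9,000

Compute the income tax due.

Shadow minimum tax:
  Adjusted income: £47,500 + £10,600 + £9,000 = £67,100
  Exemption: £67,100 ≤ £95,000, so full £40,000 applies
  Base: £67,100 − £40,000 = £27,100
  £27,100 × 18% = £4,878

Mainline income levy:
  £14,000 × 13% = £1,820
  £33,000 × 19% = £6,270
  £500 × 31% = £155
  → £8,245

£8,245 > £4,878, so the mainline income levy governs.

£8,245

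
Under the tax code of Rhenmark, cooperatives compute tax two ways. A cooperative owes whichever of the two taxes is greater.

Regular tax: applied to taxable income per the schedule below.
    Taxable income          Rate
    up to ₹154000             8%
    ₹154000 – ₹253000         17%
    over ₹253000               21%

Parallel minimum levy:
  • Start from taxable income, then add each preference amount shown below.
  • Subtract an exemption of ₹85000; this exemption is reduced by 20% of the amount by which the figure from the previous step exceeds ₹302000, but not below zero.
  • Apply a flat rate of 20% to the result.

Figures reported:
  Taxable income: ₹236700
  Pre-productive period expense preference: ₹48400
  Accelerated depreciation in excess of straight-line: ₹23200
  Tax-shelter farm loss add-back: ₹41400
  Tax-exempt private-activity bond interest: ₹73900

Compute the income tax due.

₹72584

Parallel minimum levy:
  Adjusted income: ₹236700 + ₹48400 + ₹23200 + ₹41400 + ₹73900 = ₹423600
  Exemption: ₹85000 − 20% × (₹423600 − ₹302000) = ₹85000 − ₹24320 = ₹60680
  Base: ₹423600 − ₹60680 = ₹362920
  ₹362920 × 20% = ₹72584

Regular tax:
  ₹154000 × 8% = ₹12320
  ₹82700 × 17% = ₹14059
  → ₹26379

₹72584 > ₹26379, so the parallel minimum levy is the binding amount.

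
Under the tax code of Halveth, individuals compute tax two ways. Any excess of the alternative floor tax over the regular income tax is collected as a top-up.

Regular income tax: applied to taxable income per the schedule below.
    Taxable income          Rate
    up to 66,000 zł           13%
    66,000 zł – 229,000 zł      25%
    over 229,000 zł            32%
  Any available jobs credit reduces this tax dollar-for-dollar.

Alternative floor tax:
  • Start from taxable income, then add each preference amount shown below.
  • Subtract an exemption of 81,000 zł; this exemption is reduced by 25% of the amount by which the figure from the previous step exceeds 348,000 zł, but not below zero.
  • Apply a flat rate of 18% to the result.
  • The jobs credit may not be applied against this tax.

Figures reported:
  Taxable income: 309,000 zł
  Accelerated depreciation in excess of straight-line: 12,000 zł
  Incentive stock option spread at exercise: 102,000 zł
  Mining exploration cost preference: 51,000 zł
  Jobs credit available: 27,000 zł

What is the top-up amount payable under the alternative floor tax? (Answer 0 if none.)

28,480 zł

Regular income tax:
  66,000 zł × 13% = 8,580 zł
  163,000 zł × 25% = 40,750 zł
  80,000 zł × 32% = 25,600 zł
  → 74,930 zł
  Less jobs credit 27,000 zł → 47,930 zł

Alternative floor tax:
  Adjusted income: 309,000 zł + 12,000 zł + 102,000 zł + 51,000 zł = 474,000 zł
  Exemption: 81,000 zł − 25% × (474,000 zł − 348,000 zł) = 81,000 zł − 31,500 zł = 49,500 zł
  Base: 474,000 zł − 49,500 zł = 424,500 zł
  424,500 zł × 18% = 76,410 zł

Excess of alternative floor tax over regular income tax: 76,410 zł − 47,930 zł = 28,480 zł.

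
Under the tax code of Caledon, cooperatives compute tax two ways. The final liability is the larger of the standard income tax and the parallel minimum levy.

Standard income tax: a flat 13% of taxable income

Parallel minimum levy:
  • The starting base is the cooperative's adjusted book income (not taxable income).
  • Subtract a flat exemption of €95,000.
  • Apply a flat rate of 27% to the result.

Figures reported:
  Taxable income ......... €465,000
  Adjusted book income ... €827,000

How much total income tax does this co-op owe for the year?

€197,640

Parallel minimum levy:
  Base (adjusted book income): €827,000
  Less exemption €95,000 → base €732,000
  €732,000 × 27% = €197,640

Standard income tax:
  €465,000 × 13% = €60,450

€197,640 > €60,450, so the parallel minimum levy is the binding amount.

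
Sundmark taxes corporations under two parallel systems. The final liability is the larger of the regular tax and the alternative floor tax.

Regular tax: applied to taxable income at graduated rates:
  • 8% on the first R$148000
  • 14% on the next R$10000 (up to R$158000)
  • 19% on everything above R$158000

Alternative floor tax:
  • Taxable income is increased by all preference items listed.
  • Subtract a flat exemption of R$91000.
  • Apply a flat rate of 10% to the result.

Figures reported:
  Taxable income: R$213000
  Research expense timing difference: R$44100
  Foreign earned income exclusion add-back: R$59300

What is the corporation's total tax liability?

R$23690

Alternative floor tax:
  Adjusted income: R$213000 + R$44100 + R$59300 = R$316400
  Less exemption R$91000 → base R$225400
  R$225400 × 10% = R$22540

Regular tax:
  R$148000 × 8% = R$11840
  R$10000 × 14% = R$1400
  R$55000 × 19% = R$10450
  → R$23690

R$23690 > R$22540, so the regular tax governs.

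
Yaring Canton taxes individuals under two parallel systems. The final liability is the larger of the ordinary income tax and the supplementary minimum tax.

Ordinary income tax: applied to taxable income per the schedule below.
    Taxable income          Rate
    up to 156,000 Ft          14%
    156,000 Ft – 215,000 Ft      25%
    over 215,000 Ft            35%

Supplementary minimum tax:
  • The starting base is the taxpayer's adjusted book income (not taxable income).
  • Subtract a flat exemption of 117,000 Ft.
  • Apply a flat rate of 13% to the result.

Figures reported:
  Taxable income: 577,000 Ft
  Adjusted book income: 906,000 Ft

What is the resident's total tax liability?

163,290 Ft

Ordinary income tax:
  156,000 Ft × 14% = 21,840 Ft
  59,000 Ft × 25% = 14,750 Ft
  362,000 Ft × 35% = 126,700 Ft
  → 163,290 Ft

Supplementary minimum tax:
  Base (adjusted book income): 906,000 Ft
  Less exemption 117,000 Ft → base 789,000 Ft
  789,000 Ft × 13% = 102,570 Ft

163,290 Ft > 102,570 Ft, so the ordinary income tax governs.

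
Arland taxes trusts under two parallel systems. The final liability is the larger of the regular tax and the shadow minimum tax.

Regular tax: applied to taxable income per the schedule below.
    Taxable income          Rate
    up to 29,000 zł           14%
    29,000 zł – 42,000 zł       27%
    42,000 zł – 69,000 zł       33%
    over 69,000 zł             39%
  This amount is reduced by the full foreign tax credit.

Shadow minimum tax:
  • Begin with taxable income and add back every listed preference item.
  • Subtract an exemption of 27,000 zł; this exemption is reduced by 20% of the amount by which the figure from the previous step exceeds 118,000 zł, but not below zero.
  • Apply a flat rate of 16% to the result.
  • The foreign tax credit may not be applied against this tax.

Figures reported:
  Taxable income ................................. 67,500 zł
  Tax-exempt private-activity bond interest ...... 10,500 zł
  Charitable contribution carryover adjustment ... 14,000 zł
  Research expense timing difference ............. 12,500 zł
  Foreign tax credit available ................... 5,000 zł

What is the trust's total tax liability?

Shadow minimum tax:
  Adjusted income: 67,500 zł + 10,500 zł + 14,000 zł + 12,500 zł = 104,500 zł
  Exemption: 104,500 zł ≤ 118,000 zł, so full 27,000 zł applies
  Base: 104,500 zł − 27,000 zł = 77,500 zł
  77,500 zł × 16% = 12,400 zł

Regular tax:
  29,000 zł × 14% = 4,060 zł
  13,000 zł × 27% = 3,510 zł
  25,500 zł × 33% = 8,415 zł
  → 15,985 zł
  Less foreign tax credit 5,000 zł → 10,985 zł

12,400 zł > 10,985 zł, so the shadow minimum tax is the binding amount.

12,400 zł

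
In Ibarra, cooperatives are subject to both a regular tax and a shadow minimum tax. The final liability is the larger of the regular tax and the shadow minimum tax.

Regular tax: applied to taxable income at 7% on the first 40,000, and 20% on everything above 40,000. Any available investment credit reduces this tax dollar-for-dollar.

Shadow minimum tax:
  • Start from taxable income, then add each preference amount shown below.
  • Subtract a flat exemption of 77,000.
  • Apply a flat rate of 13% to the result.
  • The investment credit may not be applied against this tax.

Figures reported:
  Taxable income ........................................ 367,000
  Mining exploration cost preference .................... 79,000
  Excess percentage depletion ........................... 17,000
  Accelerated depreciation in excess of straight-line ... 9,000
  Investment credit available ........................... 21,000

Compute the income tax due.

Regular tax:
  40,000 × 7% = 2,800
  327,000 × 20% = 65,400
  → 68,200
  Less investment credit 21,000 → 47,200

Shadow minimum tax:
  Adjusted income: 367,000 + 79,000 + 17,000 + 9,000 = 472,000
  Less exemption 77,000 → base 395,000
  395,000 × 13% = 51,350

51,350 > 47,200, so the shadow minimum tax is the binding amount.

51,350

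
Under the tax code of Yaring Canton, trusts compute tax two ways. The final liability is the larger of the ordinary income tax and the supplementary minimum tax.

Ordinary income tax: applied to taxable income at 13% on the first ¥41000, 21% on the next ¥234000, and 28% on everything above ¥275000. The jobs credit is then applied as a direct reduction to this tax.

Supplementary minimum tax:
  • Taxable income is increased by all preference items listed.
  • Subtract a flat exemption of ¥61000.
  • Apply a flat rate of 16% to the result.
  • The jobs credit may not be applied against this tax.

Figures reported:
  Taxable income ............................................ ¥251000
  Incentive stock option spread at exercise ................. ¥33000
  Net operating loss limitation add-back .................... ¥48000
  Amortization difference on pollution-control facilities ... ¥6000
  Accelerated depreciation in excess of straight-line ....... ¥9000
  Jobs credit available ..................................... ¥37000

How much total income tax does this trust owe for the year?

¥45760

Supplementary minimum tax:
  Adjusted income: ¥251000 + ¥33000 + ¥48000 + ¥6000 + ¥9000 = ¥347000
  Less exemption ¥61000 → base ¥286000
  ¥286000 × 16% = ¥45760

Ordinary income tax:
  ¥41000 × 13% = ¥5330
  ¥210000 × 21% = ¥44100
  → ¥49430
  Less jobs credit ¥37000 → ¥12430

¥45760 > ¥12430, so the supplementary minimum tax is the binding amount.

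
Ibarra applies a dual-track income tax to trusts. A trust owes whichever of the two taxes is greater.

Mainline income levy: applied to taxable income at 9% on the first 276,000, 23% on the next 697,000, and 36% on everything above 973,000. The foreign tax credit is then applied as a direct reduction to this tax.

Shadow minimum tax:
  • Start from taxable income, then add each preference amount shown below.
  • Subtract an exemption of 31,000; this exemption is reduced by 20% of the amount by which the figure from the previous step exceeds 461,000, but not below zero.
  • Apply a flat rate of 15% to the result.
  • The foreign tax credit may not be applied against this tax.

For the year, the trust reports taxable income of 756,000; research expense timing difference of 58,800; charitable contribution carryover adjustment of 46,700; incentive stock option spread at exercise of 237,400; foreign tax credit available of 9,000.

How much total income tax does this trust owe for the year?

164,835

Shadow minimum tax:
  Adjusted income: 756,000 + 58,800 + 46,700 + 237,400 = 1,098,900
  Exemption: 20% × (1,098,900 − 461,000) = 127,580 ≥ 31,000, so the exemption is fully phased out
  Base: 1,098,900 − 0 = 1,098,900
  1,098,900 × 15% = 164,835

Mainline income levy:
  276,000 × 9% = 24,840
  480,000 × 23% = 110,400
  → 135,240
  Less foreign tax credit 9,000 → 126,240

164,835 > 126,240, so the shadow minimum tax is the binding amount.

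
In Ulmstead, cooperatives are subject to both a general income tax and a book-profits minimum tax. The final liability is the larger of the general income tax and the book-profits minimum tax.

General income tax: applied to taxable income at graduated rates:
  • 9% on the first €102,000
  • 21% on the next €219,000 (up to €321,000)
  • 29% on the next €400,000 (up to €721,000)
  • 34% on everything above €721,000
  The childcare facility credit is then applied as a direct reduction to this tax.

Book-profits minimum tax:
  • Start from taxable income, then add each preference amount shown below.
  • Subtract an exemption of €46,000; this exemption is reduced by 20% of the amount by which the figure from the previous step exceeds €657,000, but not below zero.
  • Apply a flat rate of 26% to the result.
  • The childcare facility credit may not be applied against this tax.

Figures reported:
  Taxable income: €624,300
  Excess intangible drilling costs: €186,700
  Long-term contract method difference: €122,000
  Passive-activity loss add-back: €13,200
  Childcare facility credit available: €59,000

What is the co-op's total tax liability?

General income tax:
  €102,000 × 9% = €9,180
  €219,000 × 21% = €45,990
  €303,300 × 29% = €87,957
  → €143,127
  Less childcare facility credit €59,000 → €84,127

Book-profits minimum tax:
  Adjusted income: €624,300 + €186,700 + €122,000 + €13,200 = €946,200
  Exemption: 20% × (€946,200 − €657,000) = €57,840 ≥ €46,000, so the exemption is fully phased out
  Base: €946,200 − €0 = €946,200
  €946,200 × 26% = €246,012

€246,012 > €84,127, so the book-profits minimum tax is the binding amount.

€246,012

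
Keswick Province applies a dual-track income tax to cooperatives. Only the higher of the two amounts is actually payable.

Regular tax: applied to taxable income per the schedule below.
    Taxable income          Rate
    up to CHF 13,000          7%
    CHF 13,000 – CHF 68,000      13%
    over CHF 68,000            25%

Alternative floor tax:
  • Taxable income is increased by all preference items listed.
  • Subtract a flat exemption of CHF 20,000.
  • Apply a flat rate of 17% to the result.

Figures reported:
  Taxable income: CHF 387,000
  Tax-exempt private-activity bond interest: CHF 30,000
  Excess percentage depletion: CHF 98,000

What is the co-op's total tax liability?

Regular tax:
  CHF 13,000 × 7% = CHF 910
  CHF 55,000 × 13% = CHF 7,150
  CHF 319,000 × 25% = CHF 79,750
  → CHF 87,810

Alternative floor tax:
  Adjusted income: CHF 387,000 + CHF 30,000 + CHF 98,000 = CHF 515,000
  Less exemption CHF 20,000 → base CHF 495,000
  CHF 495,000 × 17% = CHF 84,150

CHF 87,810 > CHF 84,150, so the regular tax governs.

CHF 87,810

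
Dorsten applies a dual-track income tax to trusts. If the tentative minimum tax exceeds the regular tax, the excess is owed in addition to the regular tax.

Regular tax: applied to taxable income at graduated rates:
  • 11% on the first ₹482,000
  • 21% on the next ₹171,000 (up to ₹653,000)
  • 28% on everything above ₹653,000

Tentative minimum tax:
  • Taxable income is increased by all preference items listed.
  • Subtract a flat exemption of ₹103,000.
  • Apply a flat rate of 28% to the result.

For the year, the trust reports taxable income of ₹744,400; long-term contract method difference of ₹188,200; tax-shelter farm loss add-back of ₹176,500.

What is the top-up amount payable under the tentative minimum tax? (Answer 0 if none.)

₹167,186

Tentative minimum tax:
  Adjusted income: ₹744,400 + ₹188,200 + ₹176,500 = ₹1,109,100
  Less exemption ₹103,000 → base ₹1,006,100
  ₹1,006,100 × 28% = ₹281,708

Regular tax:
  ₹482,000 × 11% = ₹53,020
  ₹171,000 × 21% = ₹35,910
  ₹91,400 × 28% = ₹25,592
  → ₹114,522

Excess of tentative minimum tax over regular tax: ₹281,708 − ₹114,522 = ₹167,186.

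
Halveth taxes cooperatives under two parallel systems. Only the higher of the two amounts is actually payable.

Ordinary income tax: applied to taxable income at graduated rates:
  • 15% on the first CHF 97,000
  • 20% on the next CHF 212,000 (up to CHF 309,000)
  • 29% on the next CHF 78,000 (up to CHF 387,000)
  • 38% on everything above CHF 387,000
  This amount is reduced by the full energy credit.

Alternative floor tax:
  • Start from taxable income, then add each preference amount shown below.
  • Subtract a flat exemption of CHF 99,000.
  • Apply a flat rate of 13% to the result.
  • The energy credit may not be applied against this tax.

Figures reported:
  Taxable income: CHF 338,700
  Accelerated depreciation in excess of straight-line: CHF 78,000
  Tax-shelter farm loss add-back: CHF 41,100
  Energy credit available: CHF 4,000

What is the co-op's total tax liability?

CHF 61,563

Alternative floor tax:
  Adjusted income: CHF 338,700 + CHF 78,000 + CHF 41,100 = CHF 457,800
  Less exemption CHF 99,000 → base CHF 358,800
  CHF 358,800 × 13% = CHF 46,644

Ordinary income tax:
  CHF 97,000 × 15% = CHF 14,550
  CHF 212,000 × 20% = CHF 42,400
  CHF 29,700 × 29% = CHF 8,613
  → CHF 65,563
  Less energy credit CHF 4,000 → CHF 61,563

CHF 61,563 > CHF 46,644, so the ordinary income tax governs.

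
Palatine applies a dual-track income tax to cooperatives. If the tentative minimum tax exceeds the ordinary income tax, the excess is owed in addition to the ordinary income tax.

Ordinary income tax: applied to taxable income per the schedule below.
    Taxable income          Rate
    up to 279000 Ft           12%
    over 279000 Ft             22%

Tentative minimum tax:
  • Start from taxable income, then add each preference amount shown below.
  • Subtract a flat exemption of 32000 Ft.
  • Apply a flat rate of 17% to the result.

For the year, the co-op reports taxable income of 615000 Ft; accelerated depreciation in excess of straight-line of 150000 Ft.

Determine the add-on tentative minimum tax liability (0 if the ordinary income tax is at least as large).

Tentative minimum tax:
  Adjusted income: 615000 Ft + 150000 Ft = 765000 Ft
  Less exemption 32000 Ft → base 733000 Ft
  733000 Ft × 17% = 124610 Ft

Ordinary income tax:
  279000 Ft × 12% = 33480 Ft
  336000 Ft × 22% = 73920 Ft
  → 107400 Ft

Excess of tentative minimum tax over ordinary income tax: 124610 Ft − 107400 Ft = 17210 Ft.

17210 Ft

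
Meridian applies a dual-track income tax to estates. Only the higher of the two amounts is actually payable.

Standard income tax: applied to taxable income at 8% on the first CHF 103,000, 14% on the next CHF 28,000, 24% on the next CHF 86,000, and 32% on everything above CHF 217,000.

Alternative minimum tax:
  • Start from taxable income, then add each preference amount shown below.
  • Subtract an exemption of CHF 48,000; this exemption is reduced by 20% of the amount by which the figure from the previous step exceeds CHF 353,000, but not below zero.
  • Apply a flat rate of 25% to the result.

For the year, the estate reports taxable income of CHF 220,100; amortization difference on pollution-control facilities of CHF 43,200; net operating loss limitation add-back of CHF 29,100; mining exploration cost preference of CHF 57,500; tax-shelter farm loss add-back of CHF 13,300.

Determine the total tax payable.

Standard income tax:
  CHF 103,000 × 8% = CHF 8,240
  CHF 28,000 × 14% = CHF 3,920
  CHF 86,000 × 24% = CHF 20,640
  CHF 3,100 × 32% = CHF 992
  → CHF 33,792

Alternative minimum tax:
  Adjusted income: CHF 220,100 + CHF 43,200 + CHF 29,100 + CHF 57,500 + CHF 13,300 = CHF 363,200
  Exemption: CHF 48,000 − 20% × (CHF 363,200 − CHF 353,000) = CHF 48,000 − CHF 2,040 = CHF 45,960
  Base: CHF 363,200 − CHF 45,960 = CHF 317,240
  CHF 317,240 × 25% = CHF 79,310

CHF 79,310 > CHF 33,792, so the alternative minimum tax is the binding amount.

CHF 79,310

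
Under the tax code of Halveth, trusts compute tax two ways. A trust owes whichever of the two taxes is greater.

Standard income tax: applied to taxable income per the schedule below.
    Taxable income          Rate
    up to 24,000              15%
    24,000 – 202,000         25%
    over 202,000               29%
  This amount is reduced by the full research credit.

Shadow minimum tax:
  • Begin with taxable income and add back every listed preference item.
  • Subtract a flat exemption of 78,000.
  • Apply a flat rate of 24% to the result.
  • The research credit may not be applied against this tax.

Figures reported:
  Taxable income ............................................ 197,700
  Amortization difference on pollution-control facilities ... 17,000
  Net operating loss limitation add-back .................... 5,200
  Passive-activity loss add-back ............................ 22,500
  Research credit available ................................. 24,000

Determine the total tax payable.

Shadow minimum tax:
  Adjusted income: 197,700 + 17,000 + 5,200 + 22,500 = 242,400
  Less exemption 78,000 → base 164,400
  164,400 × 24% = 39,456

Standard income tax:
  24,000 × 15% = 3,600
  173,700 × 25% = 43,425
  → 47,025
  Less research credit 24,000 → 23,025

39,456 > 23,025, so the shadow minimum tax is the binding amount.

39,456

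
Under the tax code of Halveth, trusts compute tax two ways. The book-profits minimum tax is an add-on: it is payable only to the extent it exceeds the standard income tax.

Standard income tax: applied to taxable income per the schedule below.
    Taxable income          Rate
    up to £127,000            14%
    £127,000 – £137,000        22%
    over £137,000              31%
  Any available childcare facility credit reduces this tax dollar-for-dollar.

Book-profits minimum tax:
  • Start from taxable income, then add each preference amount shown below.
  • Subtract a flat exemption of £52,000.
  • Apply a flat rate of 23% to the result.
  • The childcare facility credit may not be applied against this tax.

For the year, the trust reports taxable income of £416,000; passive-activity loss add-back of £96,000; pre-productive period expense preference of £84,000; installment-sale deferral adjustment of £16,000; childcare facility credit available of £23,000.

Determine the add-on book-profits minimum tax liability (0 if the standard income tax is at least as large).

Book-profits minimum tax:
  Adjusted income: £416,000 + £96,000 + £84,000 + £16,000 = £612,000
  Less exemption £52,000 → base £560,000
  £560,000 × 23% = £128,800

Standard income tax:
  £127,000 × 14% = £17,780
  £10,000 × 22% = £2,200
  £279,000 × 31% = £86,490
  → £106,470
  Less childcare facility credit £23,000 → £83,470

Excess of book-profits minimum tax over standard income tax: £128,800 − £83,470 = £45,330.

£45,330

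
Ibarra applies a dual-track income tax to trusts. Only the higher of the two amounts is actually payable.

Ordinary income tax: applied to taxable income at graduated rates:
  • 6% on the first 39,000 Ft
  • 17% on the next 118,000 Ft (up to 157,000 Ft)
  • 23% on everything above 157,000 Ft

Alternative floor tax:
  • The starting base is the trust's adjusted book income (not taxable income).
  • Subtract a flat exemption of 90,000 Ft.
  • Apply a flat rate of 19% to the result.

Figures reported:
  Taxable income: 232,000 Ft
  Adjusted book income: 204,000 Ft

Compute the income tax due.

39,650 Ft

Alternative floor tax:
  Base (adjusted book income): 204,000 Ft
  Less exemption 90,000 Ft → base 114,000 Ft
  114,000 Ft × 19% = 21,660 Ft

Ordinary income tax:
  39,000 Ft × 6% = 2,340 Ft
  118,000 Ft × 17% = 20,060 Ft
  75,000 Ft × 23% = 17,250 Ft
  → 39,650 Ft

39,650 Ft > 21,660 Ft, so the ordinary income tax governs.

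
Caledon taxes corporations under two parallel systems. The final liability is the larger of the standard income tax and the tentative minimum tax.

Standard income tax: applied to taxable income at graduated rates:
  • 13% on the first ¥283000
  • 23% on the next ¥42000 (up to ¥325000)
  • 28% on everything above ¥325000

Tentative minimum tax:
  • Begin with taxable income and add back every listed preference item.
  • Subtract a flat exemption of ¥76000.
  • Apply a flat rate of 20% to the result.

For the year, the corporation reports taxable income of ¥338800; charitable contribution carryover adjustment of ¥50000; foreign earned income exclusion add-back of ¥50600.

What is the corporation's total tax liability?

Tentative minimum tax:
  Adjusted income: ¥338800 + ¥50000 + ¥50600 = ¥439400
  Less exemption ¥76000 → base ¥363400
  ¥363400 × 20% = ¥72680

Standard income tax:
  ¥283000 × 13% = ¥36790
  ¥42000 × 23% = ¥9660
  ¥13800 × 28% = ¥3864
  → ¥50314

¥72680 > ¥50314, so the tentative minimum tax is the binding amount.

¥72680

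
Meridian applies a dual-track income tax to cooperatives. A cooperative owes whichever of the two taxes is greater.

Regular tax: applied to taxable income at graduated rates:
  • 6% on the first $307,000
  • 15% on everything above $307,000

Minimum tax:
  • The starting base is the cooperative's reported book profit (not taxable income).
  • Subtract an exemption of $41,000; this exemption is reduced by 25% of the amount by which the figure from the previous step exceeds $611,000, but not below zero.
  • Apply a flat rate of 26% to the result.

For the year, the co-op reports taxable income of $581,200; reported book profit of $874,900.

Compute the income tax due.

$227,474

Minimum tax:
  Base (reported book profit): $874,900
  Exemption: 25% × ($874,900 − $611,000) = $65,975 ≥ $41,000, so the exemption is fully phased out
  Base: $874,900 − $0 = $874,900
  $874,900 × 26% = $227,474

Regular tax:
  $307,000 × 6% = $18,420
  $274,200 × 15% = $41,130
  → $59,550

$227,474 > $59,550, so the minimum tax is the binding amount.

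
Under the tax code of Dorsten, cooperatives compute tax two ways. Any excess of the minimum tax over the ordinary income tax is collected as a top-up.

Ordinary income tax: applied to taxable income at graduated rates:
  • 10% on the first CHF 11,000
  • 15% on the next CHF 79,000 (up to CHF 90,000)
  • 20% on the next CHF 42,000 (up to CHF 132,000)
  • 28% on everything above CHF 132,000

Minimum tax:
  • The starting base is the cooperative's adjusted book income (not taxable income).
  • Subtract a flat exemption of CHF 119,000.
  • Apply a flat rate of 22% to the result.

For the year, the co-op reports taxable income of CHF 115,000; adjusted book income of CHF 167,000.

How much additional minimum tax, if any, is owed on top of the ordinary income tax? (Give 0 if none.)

CHF 0

Ordinary income tax:
  CHF 11,000 × 10% = CHF 1,100
  CHF 79,000 × 15% = CHF 11,850
  CHF 25,000 × 20% = CHF 5,000
  → CHF 17,950

Minimum tax:
  Base (adjusted book income): CHF 167,000
  Less exemption CHF 119,000 → base CHF 48,000
  CHF 48,000 × 22% = CHF 10,560

CHF 10,560 ≤ CHF 17,950, so no add-on is due.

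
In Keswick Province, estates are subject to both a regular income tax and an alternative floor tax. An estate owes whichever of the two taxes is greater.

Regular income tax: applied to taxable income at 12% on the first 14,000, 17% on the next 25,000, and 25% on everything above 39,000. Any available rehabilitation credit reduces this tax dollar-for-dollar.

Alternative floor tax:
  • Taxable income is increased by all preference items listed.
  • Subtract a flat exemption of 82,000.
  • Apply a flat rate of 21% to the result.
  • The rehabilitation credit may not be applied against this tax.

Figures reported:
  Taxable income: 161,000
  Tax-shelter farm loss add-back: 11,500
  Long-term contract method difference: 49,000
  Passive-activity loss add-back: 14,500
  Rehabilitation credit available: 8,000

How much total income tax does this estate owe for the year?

Alternative floor tax:
  Adjusted income: 161,000 + 11,500 + 49,000 + 14,500 = 236,000
  Less exemption 82,000 → base 154,000
  154,000 × 21% = 32,340

Regular income tax:
  14,000 × 12% = 1,680
  25,000 × 17% = 4,250
  122,000 × 25% = 30,500
  → 36,430
  Less rehabilitation credit 8,000 → 28,430

32,340 > 28,430, so the alternative floor tax is the binding amount.

32,340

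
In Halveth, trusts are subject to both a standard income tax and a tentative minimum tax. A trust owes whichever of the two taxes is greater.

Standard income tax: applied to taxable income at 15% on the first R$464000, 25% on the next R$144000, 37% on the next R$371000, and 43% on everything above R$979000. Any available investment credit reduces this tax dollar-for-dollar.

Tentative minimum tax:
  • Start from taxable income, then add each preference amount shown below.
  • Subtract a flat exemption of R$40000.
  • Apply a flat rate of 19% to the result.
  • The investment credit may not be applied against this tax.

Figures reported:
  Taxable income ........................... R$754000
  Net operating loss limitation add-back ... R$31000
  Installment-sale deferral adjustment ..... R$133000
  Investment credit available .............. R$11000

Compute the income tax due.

R$166820

Tentative minimum tax:
  Adjusted income: R$754000 + R$31000 + R$133000 = R$918000
  Less exemption R$40000 → base R$878000
  R$878000 × 19% = R$166820

Standard income tax:
  R$464000 × 15% = R$69600
  R$144000 × 25% = R$36000
  R$146000 × 37% = R$54020
  → R$159620
  Less investment credit R$11000 → R$148620

R$166820 > R$148620, so the tentative minimum tax is the binding amount.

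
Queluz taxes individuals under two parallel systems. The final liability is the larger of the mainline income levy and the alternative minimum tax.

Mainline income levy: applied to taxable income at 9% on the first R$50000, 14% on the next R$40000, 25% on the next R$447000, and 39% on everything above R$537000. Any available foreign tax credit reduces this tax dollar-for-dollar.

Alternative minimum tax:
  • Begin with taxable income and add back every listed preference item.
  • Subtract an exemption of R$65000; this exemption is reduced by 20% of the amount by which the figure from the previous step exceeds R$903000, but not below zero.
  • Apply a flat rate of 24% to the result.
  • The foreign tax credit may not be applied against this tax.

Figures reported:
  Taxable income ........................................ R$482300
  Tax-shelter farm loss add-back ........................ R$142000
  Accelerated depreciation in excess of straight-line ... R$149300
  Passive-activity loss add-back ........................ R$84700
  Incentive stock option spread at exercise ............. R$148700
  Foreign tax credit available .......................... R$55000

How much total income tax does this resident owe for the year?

Mainline income levy:
  R$50000 × 9% = R$4500
  R$40000 × 14% = R$5600
  R$392300 × 25% = R$98075
  → R$108175
  Less foreign tax credit R$55000 → R$53175

Alternative minimum tax:
  Adjusted income: R$482300 + R$142000 + R$149300 + R$84700 + R$148700 = R$1007000
  Exemption: R$65000 − 20% × (R$1007000 − R$903000) = R$65000 − R$20800 = R$44200
  Base: R$1007000 − R$44200 = R$962800
  R$962800 × 24% = R$231072

R$231072 > R$53175, so the alternative minimum tax is the binding amount.

R$231072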